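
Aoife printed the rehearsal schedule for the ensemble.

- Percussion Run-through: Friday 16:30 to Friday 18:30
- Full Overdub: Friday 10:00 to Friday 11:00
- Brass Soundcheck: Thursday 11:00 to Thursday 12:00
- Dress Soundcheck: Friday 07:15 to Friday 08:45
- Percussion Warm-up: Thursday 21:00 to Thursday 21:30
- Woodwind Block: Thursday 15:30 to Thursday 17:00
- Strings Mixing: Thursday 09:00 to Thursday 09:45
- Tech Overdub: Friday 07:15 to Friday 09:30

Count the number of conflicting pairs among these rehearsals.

1

Sorted by start: Strings Mixing, Brass Soundcheck, Woodwind Block, Percussion Warm-up, Tech Overdub, Dress Soundcheck, Full Overdub, Percussion Run-through.
Brass Soundcheck starts after Strings Mixing ends, so nothing later overlaps Strings Mixing either.
Woodwind Block starts after Brass Soundcheck ends, so nothing later overlaps Brass Soundcheck either.
Percussion Warm-up starts after Woodwind Block ends, so nothing later overlaps Woodwind Block either.
Tech Overdub starts after Percussion Warm-up ends, so nothing later overlaps Percussion Warm-up either.
Dress Soundcheck starts before Tech Overdub ends → Tech Overdub and Dress Soundcheck overlap.
Full Overdub starts after Tech Overdub ends, so nothing later overlaps Tech Overdub either.
Full Overdub starts after Dress Soundcheck ends, so nothing later overlaps Dress Soundcheck either.
Percussion Run-through starts after Full Overdub ends.
Overlapping pairs: Dress Soundcheck & Tech Overdub — 1 in total.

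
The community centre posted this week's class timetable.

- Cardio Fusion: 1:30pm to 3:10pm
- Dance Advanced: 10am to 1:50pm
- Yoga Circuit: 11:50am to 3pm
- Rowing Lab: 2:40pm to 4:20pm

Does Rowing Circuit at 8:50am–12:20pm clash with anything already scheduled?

Dance Advanced: starts 10am before Rowing Circuit ends 12:20pm, and ends 1:50pm after Rowing Circuit starts 8:50am → overlap.
Yoga Circuit: starts 11:50am before Rowing Circuit ends 12:20pm, and ends 3pm after Rowing Circuit starts 8:50am → overlap.
Cardio Fusion: starts 1:30pm at or after Rowing Circuit ends 12:20pm → clear.
Rowing Lab: starts 2:40pm at or after Rowing Circuit ends 12:20pm → clear.
Rowing Circuit overlaps Dance Advanced, Yoga Circuit.

Yes — it overlaps Dance Advanced, Yoga Circuit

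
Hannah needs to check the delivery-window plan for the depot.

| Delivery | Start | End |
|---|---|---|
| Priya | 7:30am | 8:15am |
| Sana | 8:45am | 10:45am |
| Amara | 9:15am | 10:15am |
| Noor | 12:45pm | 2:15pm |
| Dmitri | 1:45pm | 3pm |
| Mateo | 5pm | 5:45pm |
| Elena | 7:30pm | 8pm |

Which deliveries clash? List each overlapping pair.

Amara & Sana, Dmitri & Noor

Sorted by start: Priya, Sana, Amara, Noor, Dmitri, Mateo, Elena.
Sana starts after Priya ends; Priya is clear from here.
Amara starts before Sana ends → Sana and Amara overlap.
Noor starts after Sana ends; Sana is clear from here.
Noor starts after Amara ends; Amara is clear from here.
Dmitri starts before Noor ends → Noor and Dmitri overlap.
Mateo starts after Noor ends; Noor is clear from here.
Mateo starts after Dmitri ends; Dmitri is clear from here.
Elena starts after Mateo ends.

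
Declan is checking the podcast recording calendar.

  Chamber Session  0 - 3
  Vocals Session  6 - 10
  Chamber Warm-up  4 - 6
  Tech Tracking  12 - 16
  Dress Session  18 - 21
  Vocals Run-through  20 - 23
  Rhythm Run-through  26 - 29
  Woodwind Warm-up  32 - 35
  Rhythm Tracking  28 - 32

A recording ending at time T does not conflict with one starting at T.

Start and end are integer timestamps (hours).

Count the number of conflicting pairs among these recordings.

Sorted by start: Chamber Session, Chamber Warm-up, Vocals Session, Tech Tracking, Dress Session, Vocals Run-through, Rhythm Run-through, Rhythm Tracking, Woodwind Warm-up.
Chamber Warm-up starts after Chamber Session ends, so Chamber Session has no further overlaps.
Vocals Session starts exactly when Chamber Warm-up ends (back-to-back, no overlap), so Chamber Warm-up has no further overlaps.
Tech Tracking starts after Vocals Session ends, so Vocals Session has no further overlaps.
Dress Session starts after Tech Tracking ends, so Tech Tracking has no further overlaps.
Vocals Run-through starts before Dress Session ends → Dress Session and Vocals Run-through overlap.
Rhythm Run-through starts after Dress Session ends, so Dress Session has no further overlaps.
Rhythm Run-through starts after Vocals Run-through ends, so Vocals Run-through has no further overlaps.
Rhythm Tracking starts before Rhythm Run-through ends → Rhythm Run-through and Rhythm Tracking overlap.
Woodwind Warm-up starts after Rhythm Run-through ends.
Woodwind Warm-up starts exactly when Rhythm Tracking ends (back-to-back, no overlap).
Overlapping pairs: Dress Session & Vocals Run-through, Rhythm Run-through & Rhythm Tracking — 2 in total.

2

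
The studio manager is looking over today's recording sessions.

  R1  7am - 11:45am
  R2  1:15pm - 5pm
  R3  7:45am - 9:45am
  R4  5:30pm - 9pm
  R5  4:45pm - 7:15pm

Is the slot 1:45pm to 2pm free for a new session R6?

R1: ends 11:45am at or before R6 starts 1:45pm → clear.
R3: ends 9:45am at or before R6 starts 1:45pm → clear.
R2: starts 1:15pm before R6 ends 2pm, and ends 5pm after R6 starts 1:45pm → overlap.
R5: starts 4:45pm at or after R6 ends 2pm → clear.
R4: starts 5:30pm at or after R6 ends 2pm → clear.
R6 overlaps R2.

No — it overlaps R2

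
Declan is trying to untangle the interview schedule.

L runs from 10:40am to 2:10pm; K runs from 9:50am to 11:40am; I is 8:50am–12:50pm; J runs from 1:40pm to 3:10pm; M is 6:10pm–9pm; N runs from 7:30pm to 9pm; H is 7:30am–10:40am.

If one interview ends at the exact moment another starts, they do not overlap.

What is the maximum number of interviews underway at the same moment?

Sort all start/end points and keep a running count:
7:30am start H → 1
8:50am start I → 2
9:50am start K → 3
10:40am end H → 2
10:40am start L → 3
11:40am end K → 2
12:50pm end I → 1
1:40pm start J → 2
2:10pm end L → 1
3:10pm end J → 0
6:10pm start M → 1
7:30pm start N → 2
9pm end M → 1
9pm end N → 0
Peak is 3, at 9:50am (H, I, K).

3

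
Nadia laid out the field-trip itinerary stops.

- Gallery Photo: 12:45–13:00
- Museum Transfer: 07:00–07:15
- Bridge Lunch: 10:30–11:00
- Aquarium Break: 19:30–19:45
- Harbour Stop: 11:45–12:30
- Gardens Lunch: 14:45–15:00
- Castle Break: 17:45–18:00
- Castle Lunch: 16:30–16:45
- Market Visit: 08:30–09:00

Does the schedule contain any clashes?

Sorted by start: Museum Transfer, Market Visit, Bridge Lunch, Harbour Stop, Gallery Photo, Gardens Lunch, Castle Lunch, Castle Break, Aquarium Break.
Market Visit starts after Museum Transfer ends, so Museum Transfer has no further overlaps.
Bridge Lunch starts after Market Visit ends, so Market Visit has no further overlaps.
Harbour Stop starts after Bridge Lunch ends, so Bridge Lunch has no further overlaps.
Gallery Photo starts after Harbour Stop ends, so Harbour Stop has no further overlaps.
Gardens Lunch starts after Gallery Photo ends, so Gallery Photo has no further overlaps.
Castle Lunch starts after Gardens Lunch ends, so Gardens Lunch has no further overlaps.
Castle Break starts after Castle Lunch ends, so Castle Lunch has no further overlaps.
Aquarium Break starts after Castle Break ends.
Every pair is clear; the schedule has no overlaps.

No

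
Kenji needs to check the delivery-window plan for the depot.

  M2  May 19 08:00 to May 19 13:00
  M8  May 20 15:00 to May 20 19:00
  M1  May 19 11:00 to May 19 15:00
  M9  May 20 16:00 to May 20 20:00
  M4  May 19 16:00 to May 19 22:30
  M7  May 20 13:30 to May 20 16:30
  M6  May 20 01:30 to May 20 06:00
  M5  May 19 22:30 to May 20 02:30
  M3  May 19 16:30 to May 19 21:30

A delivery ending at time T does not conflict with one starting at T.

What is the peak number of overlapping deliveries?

3

Sweep the timeline, counting +1 at each start and −1 at each end (ends before starts at a tie):
May 19 08:00 start M2 → 1
May 19 11:00 start M1 → 2
May 19 13:00 end M2 → 1
May 19 15:00 end M1 → 0
May 19 16:00 start M4 → 1
May 19 16:30 start M3 → 2
May 19 21:30 end M3 → 1
May 19 22:30 end M4 → 0
May 19 22:30 start M5 → 1
May 20 01:30 start M6 → 2
May 20 02:30 end M5 → 1
May 20 06:00 end M6 → 0
May 20 13:30 start M7 → 1
May 20 15:00 start M8 → 2
May 20 16:00 start M9 → 3
May 20 16:30 end M7 → 2
May 20 19:00 end M8 → 1
May 20 20:00 end M9 → 0
Peak is 3, at May 20 16:00 (M7, M8, M9).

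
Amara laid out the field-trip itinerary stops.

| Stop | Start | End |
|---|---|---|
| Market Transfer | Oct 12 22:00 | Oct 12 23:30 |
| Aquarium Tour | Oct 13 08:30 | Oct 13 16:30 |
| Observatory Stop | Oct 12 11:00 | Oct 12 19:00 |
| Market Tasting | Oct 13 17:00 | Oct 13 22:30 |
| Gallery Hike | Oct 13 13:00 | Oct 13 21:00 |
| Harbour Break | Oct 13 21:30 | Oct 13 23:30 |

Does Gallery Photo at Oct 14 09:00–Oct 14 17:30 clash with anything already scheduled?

No — it doesn't clash with anything

Observatory Stop: ends Oct 12 19:00 at or before Gallery Photo starts Oct 14 09:00 → clear.
Market Transfer: ends Oct 12 23:30 at or before Gallery Photo starts Oct 14 09:00 → clear.
Aquarium Tour: ends Oct 13 16:30 at or before Gallery Photo starts Oct 14 09:00 → clear.
Gallery Hike: ends Oct 13 21:00 at or before Gallery Photo starts Oct 14 09:00 → clear.
Market Tasting: ends Oct 13 22:30 at or before Gallery Photo starts Oct 14 09:00 → clear.
Harbour Break: ends Oct 13 23:30 at or before Gallery Photo starts Oct 14 09:00 → clear.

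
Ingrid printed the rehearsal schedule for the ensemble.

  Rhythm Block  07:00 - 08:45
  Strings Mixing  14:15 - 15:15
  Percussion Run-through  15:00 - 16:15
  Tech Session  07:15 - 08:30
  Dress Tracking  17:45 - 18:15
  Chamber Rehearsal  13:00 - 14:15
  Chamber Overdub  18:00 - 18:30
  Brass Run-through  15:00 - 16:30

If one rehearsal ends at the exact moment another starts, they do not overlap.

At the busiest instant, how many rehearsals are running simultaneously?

3

Sweep the timeline, counting +1 at each start and −1 at each end (ends before starts at a tie):
07:00 start Rhythm Block → 1
07:15 start Tech Session → 2
08:30 end Tech Session → 1
08:45 end Rhythm Block → 0
13:00 start Chamber Rehearsal → 1
14:15 end Chamber Rehearsal → 0
14:15 start Strings Mixing → 1
15:00 start Brass Run-through → 2
15:00 start Percussion Run-through → 3
15:15 end Strings Mixing → 2
16:15 end Percussion Run-through → 1
16:30 end Brass Run-through → 0
17:45 start Dress Tracking → 1
18:00 start Chamber Overdub → 2
18:15 end Dress Tracking → 1
18:30 end Chamber Overdub → 0
Peak is 3, at 15:00 (Brass Run-through, Percussion Run-through, Strings Mixing).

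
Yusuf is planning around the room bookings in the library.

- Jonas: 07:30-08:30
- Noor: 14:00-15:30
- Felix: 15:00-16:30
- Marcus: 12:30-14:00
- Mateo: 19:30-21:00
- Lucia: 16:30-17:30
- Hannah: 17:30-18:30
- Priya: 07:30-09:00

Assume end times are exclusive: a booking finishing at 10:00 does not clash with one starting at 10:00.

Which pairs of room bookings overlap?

Sorted by start: Jonas, Priya, Marcus, Noor, Felix, Lucia, Hannah, Mateo.
Priya starts before Jonas ends → Jonas and Priya overlap.
Marcus starts after Jonas ends, so nothing later overlaps Jonas either.
Marcus starts after Priya ends, so nothing later overlaps Priya either.
Noor starts exactly when Marcus ends (back-to-back, no overlap), so nothing later overlaps Marcus either.
Felix starts before Noor ends → Noor and Felix overlap.
Lucia starts after Noor ends, so nothing later overlaps Noor either.
Lucia starts exactly when Felix ends (back-to-back, no overlap), so nothing later overlaps Felix either.
Hannah starts exactly when Lucia ends (back-to-back, no overlap), so nothing later overlaps Lucia either.
Mateo starts after Hannah ends.

Felix & Noor, Jonas & Priya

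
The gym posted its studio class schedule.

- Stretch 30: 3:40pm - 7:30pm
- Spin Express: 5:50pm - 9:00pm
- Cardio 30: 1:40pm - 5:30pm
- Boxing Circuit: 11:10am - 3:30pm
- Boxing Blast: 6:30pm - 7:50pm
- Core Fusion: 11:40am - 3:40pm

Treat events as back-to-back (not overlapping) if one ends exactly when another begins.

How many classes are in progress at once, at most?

Sort all start/end points and keep a running count:
11:10am start Boxing Circuit → 1
11:40am start Core Fusion → 2
1:40pm start Cardio 30 → 3
3:30pm end Boxing Circuit → 2
3:40pm end Core Fusion → 1
3:40pm start Stretch 30 → 2
5:30pm end Cardio 30 → 1
5:50pm start Spin Express → 2
6:30pm start Boxing Blast → 3
7:30pm end Stretch 30 → 2
7:50pm end Boxing Blast → 1
9:00pm end Spin Express → 0
Peak is 3, at 1:40pm (Boxing Circuit, Cardio 30, Core Fusion).

3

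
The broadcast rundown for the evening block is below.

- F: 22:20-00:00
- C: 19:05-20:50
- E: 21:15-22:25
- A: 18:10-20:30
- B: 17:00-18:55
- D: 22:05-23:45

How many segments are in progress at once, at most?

3

Walk through starts and ends in time order (an end at T is processed before a start at T):
17:00 start B → 1
18:10 start A → 2
18:55 end B → 1
19:05 start C → 2
20:30 end A → 1
20:50 end C → 0
21:15 start E → 1
22:05 start D → 2
22:20 start F → 3
22:25 end E → 2
23:45 end D → 1
00:00 end F → 0
Peak is 3, at 22:20 (D, E, F).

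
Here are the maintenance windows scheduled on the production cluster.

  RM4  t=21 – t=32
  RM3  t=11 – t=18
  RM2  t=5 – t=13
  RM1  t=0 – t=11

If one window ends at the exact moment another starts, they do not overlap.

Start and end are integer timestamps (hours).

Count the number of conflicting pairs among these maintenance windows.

2

Two intervals overlap when each starts before the other ends.
Sorted by start: RM1, RM2, RM3, RM4.
RM2 starts before RM1 ends → RM1 and RM2 overlap.
RM3 starts exactly when RM1 ends (back-to-back, no overlap), so RM1 has no further overlaps.
RM3 starts before RM2 ends → RM2 and RM3 overlap.
RM4 starts after RM2 ends.
RM4 starts after RM3 ends.
Overlapping pairs: RM1 & RM2, RM2 & RM3 — 2 in total.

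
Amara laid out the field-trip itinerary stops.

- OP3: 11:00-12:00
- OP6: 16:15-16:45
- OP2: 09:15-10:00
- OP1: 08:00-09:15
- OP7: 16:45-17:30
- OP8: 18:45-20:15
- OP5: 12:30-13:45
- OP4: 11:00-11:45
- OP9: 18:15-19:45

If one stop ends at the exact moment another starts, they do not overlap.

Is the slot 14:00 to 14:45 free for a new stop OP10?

OP1: ends 09:15 at or before OP10 starts 14:00 → clear.
OP2: ends 10:00 at or before OP10 starts 14:00 → clear.
OP3: ends 12:00 at or before OP10 starts 14:00 → clear.
OP4: ends 11:45 at or before OP10 starts 14:00 → clear.
OP5: ends 13:45 at or before OP10 starts 14:00 → clear.
OP6: starts 16:15 at or after OP10 ends 14:45 → clear.
OP7: starts 16:45 at or after OP10 ends 14:45 → clear.
OP9: starts 18:15 at or after OP10 ends 14:45 → clear.
OP8: starts 18:45 at or after OP10 ends 14:45 → clear.

Yes — the slot is free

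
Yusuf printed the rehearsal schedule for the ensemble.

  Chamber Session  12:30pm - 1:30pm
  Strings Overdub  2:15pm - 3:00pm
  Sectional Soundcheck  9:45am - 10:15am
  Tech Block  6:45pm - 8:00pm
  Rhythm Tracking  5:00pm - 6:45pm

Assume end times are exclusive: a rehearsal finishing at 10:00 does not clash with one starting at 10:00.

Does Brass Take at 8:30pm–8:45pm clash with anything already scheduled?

Sectional Soundcheck: ends 10:15am at or before Brass Take starts 8:30pm → clear.
Chamber Session: ends 1:30pm at or before Brass Take starts 8:30pm → clear.
Strings Overdub: ends 3:00pm at or before Brass Take starts 8:30pm → clear.
Rhythm Tracking: ends 6:45pm at or before Brass Take starts 8:30pm → clear.
Tech Block: ends 8:00pm at or before Brass Take starts 8:30pm → clear.

No — it doesn't clash with anything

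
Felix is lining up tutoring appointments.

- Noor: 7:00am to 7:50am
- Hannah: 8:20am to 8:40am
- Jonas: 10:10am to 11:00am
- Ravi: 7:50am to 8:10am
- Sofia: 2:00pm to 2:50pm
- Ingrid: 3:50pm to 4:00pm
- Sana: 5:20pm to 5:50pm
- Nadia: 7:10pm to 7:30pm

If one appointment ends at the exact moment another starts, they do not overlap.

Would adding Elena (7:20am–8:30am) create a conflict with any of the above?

Noor: starts 7:00am before Elena ends 8:30am, and ends 7:50am after Elena starts 7:20am → overlap.
Ravi: starts 7:50am before Elena ends 8:30am, and ends 8:10am after Elena starts 7:20am → overlap.
Hannah: starts 8:20am before Elena ends 8:30am, and ends 8:40am after Elena starts 7:20am → overlap.
Jonas: starts 10:10am at or after Elena ends 8:30am → clear.
Sofia: starts 2:00pm at or after Elena ends 8:30am → clear.
Ingrid: starts 3:50pm at or after Elena ends 8:30am → clear.
Sana: starts 5:20pm at or after Elena ends 8:30am → clear.
Nadia: starts 7:10pm at or after Elena ends 8:30am → clear.
Elena overlaps Noor, Hannah, Ravi.

Yes — it overlaps Hannah, Noor, Ravi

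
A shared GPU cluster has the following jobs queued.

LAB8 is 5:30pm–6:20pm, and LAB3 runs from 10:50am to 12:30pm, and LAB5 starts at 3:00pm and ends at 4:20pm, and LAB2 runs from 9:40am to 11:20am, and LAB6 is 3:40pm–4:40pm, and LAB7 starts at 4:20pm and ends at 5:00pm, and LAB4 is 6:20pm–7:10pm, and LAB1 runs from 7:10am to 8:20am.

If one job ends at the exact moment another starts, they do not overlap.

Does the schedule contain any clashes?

Yes

Sorted by start: LAB1, LAB2, LAB3, LAB5, LAB6, LAB7, LAB8, LAB4.
LAB2 starts after LAB1 ends — done with LAB1.
LAB3 starts before LAB2 ends → LAB2 and LAB3 overlap.
That's a conflict, so the schedule is not conflict-free.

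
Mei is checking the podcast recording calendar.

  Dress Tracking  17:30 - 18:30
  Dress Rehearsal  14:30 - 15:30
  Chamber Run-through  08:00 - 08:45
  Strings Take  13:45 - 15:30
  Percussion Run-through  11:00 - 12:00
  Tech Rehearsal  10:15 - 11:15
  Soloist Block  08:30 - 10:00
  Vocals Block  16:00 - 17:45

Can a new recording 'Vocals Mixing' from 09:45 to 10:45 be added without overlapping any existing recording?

Chamber Run-through: ends 08:45 at or before Vocals Mixing starts 09:45 → clear.
Soloist Block: starts 08:30 before Vocals Mixing ends 10:45, and ends 10:00 after Vocals Mixing starts 09:45 → overlap.
Tech Rehearsal: starts 10:15 before Vocals Mixing ends 10:45, and ends 11:15 after Vocals Mixing starts 09:45 → overlap.
Percussion Run-through: starts 11:00 at or after Vocals Mixing ends 10:45 → clear.
Strings Take: starts 13:45 at or after Vocals Mixing ends 10:45 → clear.
Dress Rehearsal: starts 14:30 at or after Vocals Mixing ends 10:45 → clear.
Vocals Block: starts 16:00 at or after Vocals Mixing ends 10:45 → clear.
Dress Tracking: starts 17:30 at or after Vocals Mixing ends 10:45 → clear.
Vocals Mixing overlaps Soloist Block, Tech Rehearsal.

No — it overlaps Soloist Block, Tech Rehearsal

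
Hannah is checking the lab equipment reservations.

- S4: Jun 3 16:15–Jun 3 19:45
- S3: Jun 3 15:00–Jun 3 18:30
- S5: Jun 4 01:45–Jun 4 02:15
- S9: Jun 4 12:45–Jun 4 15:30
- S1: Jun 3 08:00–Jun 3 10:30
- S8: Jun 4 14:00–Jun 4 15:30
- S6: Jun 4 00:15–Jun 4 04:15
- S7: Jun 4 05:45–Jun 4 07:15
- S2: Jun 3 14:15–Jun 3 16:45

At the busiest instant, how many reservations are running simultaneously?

Walk through starts and ends in time order (an end at T is processed before a start at T):
Jun 3 08:00 start S1 → 1
Jun 3 10:30 end S1 → 0
Jun 3 14:15 start S2 → 1
Jun 3 15:00 start S3 → 2
Jun 3 16:15 start S4 → 3
Jun 3 16:45 end S2 → 2
Jun 3 18:30 end S3 → 1
Jun 3 19:45 end S4 → 0
Jun 4 00:15 start S6 → 1
Jun 4 01:45 start S5 → 2
Jun 4 02:15 end S5 → 1
Jun 4 04:15 end S6 → 0
Jun 4 05:45 start S7 → 1
Jun 4 07:15 end S7 → 0
Jun 4 12:45 start S9 → 1
Jun 4 14:00 start S8 → 2
Jun 4 15:30 end S8 → 1
Jun 4 15:30 end S9 → 0
Peak is 3, at Jun 3 16:15 (S2, S3, S4).

3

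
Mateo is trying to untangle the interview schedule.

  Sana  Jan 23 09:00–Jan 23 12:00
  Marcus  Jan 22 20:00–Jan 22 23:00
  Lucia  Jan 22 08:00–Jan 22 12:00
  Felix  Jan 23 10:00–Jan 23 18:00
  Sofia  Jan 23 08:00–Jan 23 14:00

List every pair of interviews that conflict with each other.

Check each pair: they overlap iff neither finishes before the other starts.
Sorted by start: Lucia, Marcus, Sofia, Sana, Felix.
Marcus starts after Lucia ends, so nothing later overlaps Lucia either.
Sofia starts after Marcus ends, so nothing later overlaps Marcus either.
Sana starts before Sofia ends → Sofia and Sana overlap.
Felix starts before Sofia ends → Sofia and Felix overlap.
Felix starts before Sana ends → Sana and Felix overlap.

Felix & Sana, Felix & Sofia, Sana & Sofia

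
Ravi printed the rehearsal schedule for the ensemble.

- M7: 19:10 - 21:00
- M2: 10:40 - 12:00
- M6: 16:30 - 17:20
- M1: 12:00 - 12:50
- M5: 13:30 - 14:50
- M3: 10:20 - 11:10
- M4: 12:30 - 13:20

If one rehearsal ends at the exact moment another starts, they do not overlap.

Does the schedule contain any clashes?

Two intervals overlap when each starts before the other ends.
Sorted by start: M3, M2, M1, M4, M5, M6, M7.
M2 starts before M3 ends → M3 and M2 overlap.
That's a conflict, so the schedule is not conflict-free.

Yes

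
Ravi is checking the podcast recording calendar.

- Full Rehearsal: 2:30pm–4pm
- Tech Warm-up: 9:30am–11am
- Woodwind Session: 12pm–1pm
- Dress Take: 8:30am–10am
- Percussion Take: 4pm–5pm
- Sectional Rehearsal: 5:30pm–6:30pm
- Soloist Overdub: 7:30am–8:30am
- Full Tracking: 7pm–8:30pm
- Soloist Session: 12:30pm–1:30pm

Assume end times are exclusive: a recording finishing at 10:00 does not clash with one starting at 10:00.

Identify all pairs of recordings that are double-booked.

Dress Take & Tech Warm-up, Soloist Session & Woodwind Session

Sorted by start: Soloist Overdub, Dress Take, Tech Warm-up, Woodwind Session, Soloist Session, Full Rehearsal, Percussion Take, Sectional Rehearsal, Full Tracking.
Dress Take starts exactly when Soloist Overdub ends (back-to-back, no overlap) — done with Soloist Overdub.
Tech Warm-up starts before Dress Take ends → Dress Take and Tech Warm-up overlap.
Woodwind Session starts after Dress Take ends — done with Dress Take.
Woodwind Session starts after Tech Warm-up ends — done with Tech Warm-up.
Soloist Session starts before Woodwind Session ends → Woodwind Session and Soloist Session overlap.
Full Rehearsal starts after Woodwind Session ends — done with Woodwind Session.
Full Rehearsal starts after Soloist Session ends — done with Soloist Session.
Percussion Take starts exactly when Full Rehearsal ends (back-to-back, no overlap) — done with Full Rehearsal.
Sectional Rehearsal starts after Percussion Take ends — done with Percussion Take.
Full Tracking starts after Sectional Rehearsal ends.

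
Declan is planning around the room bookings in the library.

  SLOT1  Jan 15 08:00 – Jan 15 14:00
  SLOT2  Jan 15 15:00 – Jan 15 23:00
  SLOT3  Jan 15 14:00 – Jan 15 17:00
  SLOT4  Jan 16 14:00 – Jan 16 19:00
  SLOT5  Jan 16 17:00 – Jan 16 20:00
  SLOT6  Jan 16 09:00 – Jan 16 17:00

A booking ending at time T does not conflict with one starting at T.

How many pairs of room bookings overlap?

Sorted by start: SLOT1, SLOT3, SLOT2, SLOT6, SLOT4, SLOT5.
SLOT3 starts exactly when SLOT1 ends (back-to-back, no overlap), so SLOT1 has no further overlaps.
SLOT2 starts before SLOT3 ends → SLOT3 and SLOT2 overlap.
SLOT6 starts after SLOT3 ends, so SLOT3 has no further overlaps.
SLOT6 starts after SLOT2 ends, so SLOT2 has no further overlaps.
SLOT4 starts before SLOT6 ends → SLOT6 and SLOT4 overlap.
SLOT5 starts exactly when SLOT6 ends (back-to-back, no overlap).
SLOT5 starts before SLOT4 ends → SLOT4 and SLOT5 overlap.
Overlapping pairs: SLOT2 & SLOT3, SLOT4 & SLOT5, SLOT4 & SLOT6 — 3 in total.

3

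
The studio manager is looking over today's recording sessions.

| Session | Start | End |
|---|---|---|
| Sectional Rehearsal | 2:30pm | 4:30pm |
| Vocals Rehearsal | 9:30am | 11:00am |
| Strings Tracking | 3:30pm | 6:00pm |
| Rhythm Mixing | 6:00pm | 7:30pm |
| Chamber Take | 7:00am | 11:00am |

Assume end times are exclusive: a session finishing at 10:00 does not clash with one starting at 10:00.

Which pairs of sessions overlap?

Chamber Take & Vocals Rehearsal, Sectional Rehearsal & Strings Tracking

Sorted by start: Chamber Take, Vocals Rehearsal, Sectional Rehearsal, Strings Tracking, Rhythm Mixing.
Vocals Rehearsal starts before Chamber Take ends → Chamber Take and Vocals Rehearsal overlap.
Sectional Rehearsal starts after Chamber Take ends — done with Chamber Take.
Sectional Rehearsal starts after Vocals Rehearsal ends — done with Vocals Rehearsal.
Strings Tracking starts before Sectional Rehearsal ends → Sectional Rehearsal and Strings Tracking overlap.
Rhythm Mixing starts after Sectional Rehearsal ends.
Rhythm Mixing starts exactly when Strings Tracking ends (back-to-back, no overlap).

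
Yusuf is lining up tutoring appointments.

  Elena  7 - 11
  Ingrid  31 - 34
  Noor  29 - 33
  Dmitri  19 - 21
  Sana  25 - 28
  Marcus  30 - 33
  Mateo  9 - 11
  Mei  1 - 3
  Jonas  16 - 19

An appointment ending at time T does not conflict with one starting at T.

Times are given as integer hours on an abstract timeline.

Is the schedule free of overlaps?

No

Two intervals overlap when each starts before the other ends.
Sorted by start: Mei, Elena, Mateo, Jonas, Dmitri, Sana, Noor, Marcus, Ingrid.
Elena starts after Mei ends, so nothing later overlaps Mei either.
Mateo starts before Elena ends → Elena and Mateo overlap.
That's a conflict, so the schedule is not conflict-free.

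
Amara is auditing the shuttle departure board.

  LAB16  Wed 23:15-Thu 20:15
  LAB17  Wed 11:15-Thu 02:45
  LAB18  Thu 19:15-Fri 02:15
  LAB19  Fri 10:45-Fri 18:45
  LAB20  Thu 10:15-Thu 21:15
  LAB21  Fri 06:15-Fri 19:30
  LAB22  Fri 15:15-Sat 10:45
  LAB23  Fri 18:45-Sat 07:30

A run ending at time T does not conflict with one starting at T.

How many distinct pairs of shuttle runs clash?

9

Two intervals overlap when each starts before the other ends.
Sorted by start: LAB17, LAB16, LAB20, LAB18, LAB21, LAB19, LAB22, LAB23.
LAB16 starts before LAB17 ends → LAB17 and LAB16 overlap.
LAB20 starts after LAB17 ends — done with LAB17.
LAB20 starts before LAB16 ends → LAB16 and LAB20 overlap.
LAB18 starts before LAB16 ends → LAB16 and LAB18 overlap.
LAB21 starts after LAB16 ends — done with LAB16.
LAB18 starts before LAB20 ends → LAB20 and LAB18 overlap.
LAB21 starts after LAB20 ends — done with LAB20.
LAB21 starts after LAB18 ends — done with LAB18.
LAB19 starts before LAB21 ends → LAB21 and LAB19 overlap.
LAB22 starts before LAB21 ends → LAB21 and LAB22 overlap.
LAB23 starts before LAB21 ends → LAB21 and LAB23 overlap.
LAB22 starts before LAB19 ends → LAB19 and LAB22 overlap.
LAB23 starts exactly when LAB19 ends (back-to-back, no overlap).
LAB23 starts before LAB22 ends → LAB22 and LAB23 overlap.
Overlapping pairs: LAB16 & LAB17, LAB16 & LAB18, LAB16 & LAB20, LAB18 & LAB20, LAB19 & LAB21, LAB19 & LAB22, LAB21 & LAB22, LAB21 & LAB23, LAB22 & LAB23 — 9 in total.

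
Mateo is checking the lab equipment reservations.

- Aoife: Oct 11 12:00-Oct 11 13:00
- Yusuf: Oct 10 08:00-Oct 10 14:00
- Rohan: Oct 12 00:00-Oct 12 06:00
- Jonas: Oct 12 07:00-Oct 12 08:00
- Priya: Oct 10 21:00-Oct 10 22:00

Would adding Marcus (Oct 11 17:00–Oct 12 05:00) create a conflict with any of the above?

Yes — it overlaps Rohan

Yusuf: ends Oct 10 14:00 at or before Marcus starts Oct 11 17:00 → clear.
Priya: ends Oct 10 22:00 at or before Marcus starts Oct 11 17:00 → clear.
Aoife: ends Oct 11 13:00 at or before Marcus starts Oct 11 17:00 → clear.
Rohan: starts Oct 12 00:00 before Marcus ends Oct 12 05:00, and ends Oct 12 06:00 after Marcus starts Oct 11 17:00 → overlap.
Jonas: starts Oct 12 07:00 at or after Marcus ends Oct 12 05:00 → clear.
Marcus overlaps Rohan.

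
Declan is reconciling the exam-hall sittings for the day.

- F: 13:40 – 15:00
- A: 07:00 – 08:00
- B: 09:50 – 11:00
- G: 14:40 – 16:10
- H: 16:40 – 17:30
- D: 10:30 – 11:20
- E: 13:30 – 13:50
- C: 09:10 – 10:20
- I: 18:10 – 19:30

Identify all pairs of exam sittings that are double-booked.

Sorted by start: A, C, B, D, E, F, G, H, I.
C starts after A ends, so A has no further overlaps.
B starts before C ends → C and B overlap.
D starts after C ends, so C has no further overlaps.
D starts before B ends → B and D overlap.
E starts after B ends, so B has no further overlaps.
E starts after D ends, so D has no further overlaps.
F starts before E ends → E and F overlap.
G starts after E ends, so E has no further overlaps.
G starts before F ends → F and G overlap.
H starts after F ends, so F has no further overlaps.
H starts after G ends, so G has no further overlaps.
I starts after H ends.

B & C, B & D, E & F, F & G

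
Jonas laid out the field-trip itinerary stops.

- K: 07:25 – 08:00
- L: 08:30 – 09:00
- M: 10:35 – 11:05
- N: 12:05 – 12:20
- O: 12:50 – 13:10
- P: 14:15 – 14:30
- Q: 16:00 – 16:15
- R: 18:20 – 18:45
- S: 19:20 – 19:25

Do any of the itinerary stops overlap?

Sorted by start: K, L, M, N, O, P, Q, R, S.
L starts after K ends — done with K.
M starts after L ends — done with L.
N starts after M ends — done with M.
O starts after N ends — done with N.
P starts after O ends — done with O.
Q starts after P ends — done with P.
R starts after Q ends — done with Q.
S starts after R ends.
Every pair is clear; the schedule has no overlaps.

No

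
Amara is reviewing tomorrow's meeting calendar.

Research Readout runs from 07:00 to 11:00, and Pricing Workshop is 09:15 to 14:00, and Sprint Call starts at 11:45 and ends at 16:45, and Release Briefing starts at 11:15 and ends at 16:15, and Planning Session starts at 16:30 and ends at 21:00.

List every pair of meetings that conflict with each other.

Sorted by start: Research Readout, Pricing Workshop, Release Briefing, Sprint Call, Planning Session.
Pricing Workshop starts before Research Readout ends → Research Readout and Pricing Workshop overlap.
Release Briefing starts after Research Readout ends, so nothing later overlaps Research Readout either.
Release Briefing starts before Pricing Workshop ends → Pricing Workshop and Release Briefing overlap.
Sprint Call starts before Pricing Workshop ends → Pricing Workshop and Sprint Call overlap.
Planning Session starts after Pricing Workshop ends.
Sprint Call starts before Release Briefing ends → Release Briefing and Sprint Call overlap.
Planning Session starts after Release Briefing ends.
Planning Session starts before Sprint Call ends → Sprint Call and Planning Session overlap.

Planning Session & Sprint Call, Pricing Workshop & Release Briefing, Pricing Workshop & Research Readout, Pricing Workshop & Sprint Call, Release Briefing & Sprint Call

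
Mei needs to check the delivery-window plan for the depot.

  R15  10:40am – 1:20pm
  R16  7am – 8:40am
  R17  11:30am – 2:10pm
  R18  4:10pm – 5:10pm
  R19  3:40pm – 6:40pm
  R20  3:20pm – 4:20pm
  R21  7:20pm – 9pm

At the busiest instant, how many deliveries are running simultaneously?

3

Sweep the timeline, counting +1 at each start and −1 at each end (ends before starts at a tie):
7am start R16 → 1
8:40am end R16 → 0
10:40am start R15 → 1
11:30am start R17 → 2
1:20pm end R15 → 1
2:10pm end R17 → 0
3:20pm start R20 → 1
3:40pm start R19 → 2
4:10pm start R18 → 3
4:20pm end R20 → 2
5:10pm end R18 → 1
6:40pm end R19 → 0
7:20pm start R21 → 1
9pm end R21 → 0
Peak is 3, at 4:10pm (R18, R19, R20).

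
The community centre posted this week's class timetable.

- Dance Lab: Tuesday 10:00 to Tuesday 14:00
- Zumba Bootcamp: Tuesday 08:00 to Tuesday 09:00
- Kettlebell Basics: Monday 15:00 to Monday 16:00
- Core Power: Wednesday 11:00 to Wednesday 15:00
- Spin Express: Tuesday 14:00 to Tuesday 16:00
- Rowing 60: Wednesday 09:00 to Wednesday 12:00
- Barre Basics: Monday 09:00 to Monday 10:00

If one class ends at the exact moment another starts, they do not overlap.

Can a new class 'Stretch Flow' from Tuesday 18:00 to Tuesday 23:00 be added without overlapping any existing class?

Yes — the slot is free

Barre Basics: ends Monday 10:00 at or before Stretch Flow starts Tuesday 18:00 → clear.
Kettlebell Basics: ends Monday 16:00 at or before Stretch Flow starts Tuesday 18:00 → clear.
Zumba Bootcamp: ends Tuesday 09:00 at or before Stretch Flow starts Tuesday 18:00 → clear.
Dance Lab: ends Tuesday 14:00 at or before Stretch Flow starts Tuesday 18:00 → clear.
Spin Express: ends Tuesday 16:00 at or before Stretch Flow starts Tuesday 18:00 → clear.
Rowing 60: starts Wednesday 09:00 at or after Stretch Flow ends Tuesday 23:00 → clear.
Core Power: starts Wednesday 11:00 at or after Stretch Flow ends Tuesday 23:00 → clear.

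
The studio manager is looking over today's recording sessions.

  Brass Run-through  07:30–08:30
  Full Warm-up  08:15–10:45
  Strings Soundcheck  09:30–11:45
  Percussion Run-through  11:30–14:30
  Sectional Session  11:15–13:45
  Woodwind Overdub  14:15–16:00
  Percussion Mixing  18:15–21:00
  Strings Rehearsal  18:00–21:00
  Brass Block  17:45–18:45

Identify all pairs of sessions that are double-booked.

Brass Block & Percussion Mixing, Brass Block & Strings Rehearsal, Brass Run-through & Full Warm-up, Full Warm-up & Strings Soundcheck, Percussion Mixing & Strings Rehearsal, Percussion Run-through & Sectional Session, Percussion Run-through & Strings Soundcheck, Percussion Run-through & Woodwind Overdub, Sectional Session & Strings Soundcheck

Sorted by start: Brass Run-through, Full Warm-up, Strings Soundcheck, Sectional Session, Percussion Run-through, Woodwind Overdub, Brass Block, Strings Rehearsal, Percussion Mixing.
Full Warm-up starts before Brass Run-through ends → Brass Run-through and Full Warm-up overlap.
Strings Soundcheck starts after Brass Run-through ends, so nothing later overlaps Brass Run-through either.
Strings Soundcheck starts before Full Warm-up ends → Full Warm-up and Strings Soundcheck overlap.
Sectional Session starts after Full Warm-up ends, so nothing later overlaps Full Warm-up either.
Sectional Session starts before Strings Soundcheck ends → Strings Soundcheck and Sectional Session overlap.
Percussion Run-through starts before Strings Soundcheck ends → Strings Soundcheck and Percussion Run-through overlap.
Woodwind Overdub starts after Strings Soundcheck ends, so nothing later overlaps Strings Soundcheck either.
Percussion Run-through starts before Sectional Session ends → Sectional Session and Percussion Run-through overlap.
Woodwind Overdub starts after Sectional Session ends, so nothing later overlaps Sectional Session either.
Woodwind Overdub starts before Percussion Run-through ends → Percussion Run-through and Woodwind Overdub overlap.
Brass Block starts after Percussion Run-through ends, so nothing later overlaps Percussion Run-through either.
Brass Block starts after Woodwind Overdub ends, so nothing later overlaps Woodwind Overdub either.
Strings Rehearsal starts before Brass Block ends → Brass Block and Strings Rehearsal overlap.
Percussion Mixing starts before Brass Block ends → Brass Block and Percussion Mixing overlap.
Percussion Mixing starts before Strings Rehearsal ends → Strings Rehearsal and Percussion Mixing overlap.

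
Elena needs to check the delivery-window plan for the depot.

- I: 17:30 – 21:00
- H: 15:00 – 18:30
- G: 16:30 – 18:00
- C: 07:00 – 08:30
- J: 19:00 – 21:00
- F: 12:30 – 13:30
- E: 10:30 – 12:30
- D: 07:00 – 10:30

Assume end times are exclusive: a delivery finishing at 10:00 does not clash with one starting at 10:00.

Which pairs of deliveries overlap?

C & D, G & H, G & I, H & I, I & J

Sorted by start: C, D, E, F, H, G, I, J.
D starts before C ends → C and D overlap.
E starts after C ends, so C has no further overlaps.
E starts exactly when D ends (back-to-back, no overlap), so D has no further overlaps.
F starts exactly when E ends (back-to-back, no overlap), so E has no further overlaps.
H starts after F ends, so F has no further overlaps.
G starts before H ends → H and G overlap.
I starts before H ends → H and I overlap.
J starts after H ends.
I starts before G ends → G and I overlap.
J starts after G ends.
J starts before I ends → I and J overlap.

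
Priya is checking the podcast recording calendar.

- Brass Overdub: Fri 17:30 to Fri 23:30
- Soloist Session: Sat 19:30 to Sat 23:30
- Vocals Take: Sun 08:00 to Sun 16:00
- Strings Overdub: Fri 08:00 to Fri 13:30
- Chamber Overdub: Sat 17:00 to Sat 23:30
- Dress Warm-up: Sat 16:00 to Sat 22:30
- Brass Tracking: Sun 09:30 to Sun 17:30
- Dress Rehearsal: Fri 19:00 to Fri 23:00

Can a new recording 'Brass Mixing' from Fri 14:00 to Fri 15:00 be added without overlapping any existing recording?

Strings Overdub: ends Fri 13:30 at or before Brass Mixing starts Fri 14:00 → clear.
Brass Overdub: starts Fri 17:30 at or after Brass Mixing ends Fri 15:00 → clear.
Dress Rehearsal: starts Fri 19:00 at or after Brass Mixing ends Fri 15:00 → clear.
Dress Warm-up: starts Sat 16:00 at or after Brass Mixing ends Fri 15:00 → clear.
Chamber Overdub: starts Sat 17:00 at or after Brass Mixing ends Fri 15:00 → clear.
Soloist Session: starts Sat 19:30 at or after Brass Mixing ends Fri 15:00 → clear.
Vocals Take: starts Sun 08:00 at or after Brass Mixing ends Fri 15:00 → clear.
Brass Tracking: starts Sun 09:30 at or after Brass Mixing ends Fri 15:00 → clear.

Yes — the slot is free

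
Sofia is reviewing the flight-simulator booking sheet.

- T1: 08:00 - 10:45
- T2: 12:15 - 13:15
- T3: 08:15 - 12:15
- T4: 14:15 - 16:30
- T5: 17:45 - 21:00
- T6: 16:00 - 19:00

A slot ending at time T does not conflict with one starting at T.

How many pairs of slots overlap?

3

Sorted by start: T1, T3, T2, T4, T6, T5.
T3 starts before T1 ends → T1 and T3 overlap.
T2 starts after T1 ends, so T1 has no further overlaps.
T2 starts exactly when T3 ends (back-to-back, no overlap), so T3 has no further overlaps.
T4 starts after T2 ends, so T2 has no further overlaps.
T6 starts before T4 ends → T4 and T6 overlap.
T5 starts after T4 ends.
T5 starts before T6 ends → T6 and T5 overlap.
Overlapping pairs: T1 & T3, T4 & T6, T5 & T6 — 3 in total.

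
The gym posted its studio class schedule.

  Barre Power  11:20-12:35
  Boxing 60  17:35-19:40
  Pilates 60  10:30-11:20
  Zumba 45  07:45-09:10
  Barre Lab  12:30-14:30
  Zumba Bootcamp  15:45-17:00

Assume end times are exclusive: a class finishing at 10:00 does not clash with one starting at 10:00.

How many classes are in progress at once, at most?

2

Sort all start/end points and keep a running count:
07:45 start Zumba 45 → 1
09:10 end Zumba 45 → 0
10:30 start Pilates 60 → 1
11:20 end Pilates 60 → 0
11:20 start Barre Power → 1
12:30 start Barre Lab → 2
12:35 end Barre Power → 1
14:30 end Barre Lab → 0
15:45 start Zumba Bootcamp → 1
17:00 end Zumba Bootcamp → 0
17:35 start Boxing 60 → 1
19:40 end Boxing 60 → 0
Peak is 2, at 12:30 (Barre Lab, Barre Power).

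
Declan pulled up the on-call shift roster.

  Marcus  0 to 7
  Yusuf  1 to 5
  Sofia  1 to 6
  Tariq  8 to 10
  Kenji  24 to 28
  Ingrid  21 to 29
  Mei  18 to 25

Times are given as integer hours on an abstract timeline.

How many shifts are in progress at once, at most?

Sweep the timeline, counting +1 at each start and −1 at each end (ends before starts at a tie):
0 start Marcus → 1
1 start Sofia → 2
1 start Yusuf → 3
5 end Yusuf → 2
6 end Sofia → 1
7 end Marcus → 0
8 start Tariq → 1
10 end Tariq → 0
18 start Mei → 1
21 start Ingrid → 2
24 start Kenji → 3
25 end Mei → 2
28 end Kenji → 1
29 end Ingrid → 0
Peak is 3, at 1 (Marcus, Sofia, Yusuf).

3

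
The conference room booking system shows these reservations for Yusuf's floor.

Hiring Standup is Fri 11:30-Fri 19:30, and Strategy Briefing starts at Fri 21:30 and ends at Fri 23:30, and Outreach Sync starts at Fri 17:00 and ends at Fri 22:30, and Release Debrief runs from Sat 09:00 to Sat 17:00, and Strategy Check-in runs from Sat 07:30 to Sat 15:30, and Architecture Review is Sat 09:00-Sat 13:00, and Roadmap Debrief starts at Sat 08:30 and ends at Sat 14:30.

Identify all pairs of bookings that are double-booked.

Architecture Review & Release Debrief, Architecture Review & Roadmap Debrief, Architecture Review & Strategy Check-in, Hiring Standup & Outreach Sync, Outreach Sync & Strategy Briefing, Release Debrief & Roadmap Debrief, Release Debrief & Strategy Check-in, Roadmap Debrief & Strategy Check-in

Sorted by start: Hiring Standup, Outreach Sync, Strategy Briefing, Strategy Check-in, Roadmap Debrief, Release Debrief, Architecture Review.
Outreach Sync starts before Hiring Standup ends → Hiring Standup and Outreach Sync overlap.
Strategy Briefing starts after Hiring Standup ends, so nothing later overlaps Hiring Standup either.
Strategy Briefing starts before Outreach Sync ends → Outreach Sync and Strategy Briefing overlap.
Strategy Check-in starts after Outreach Sync ends, so nothing later overlaps Outreach Sync either.
Strategy Check-in starts after Strategy Briefing ends, so nothing later overlaps Strategy Briefing either.
Roadmap Debrief starts before Strategy Check-in ends → Strategy Check-in and Roadmap Debrief overlap.
Release Debrief starts before Strategy Check-in ends → Strategy Check-in and Release Debrief overlap.
Architecture Review starts before Strategy Check-in ends → Strategy Check-in and Architecture Review overlap.
Release Debrief starts before Roadmap Debrief ends → Roadmap Debrief and Release Debrief overlap.
Architecture Review starts before Roadmap Debrief ends → Roadmap Debrief and Architecture Review overlap.
Architecture Review starts before Release Debrief ends → Release Debrief and Architecture Review overlap.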